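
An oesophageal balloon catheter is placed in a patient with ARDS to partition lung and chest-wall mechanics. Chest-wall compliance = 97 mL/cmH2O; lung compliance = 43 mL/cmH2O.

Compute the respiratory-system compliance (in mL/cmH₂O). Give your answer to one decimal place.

29.8

Lung and chest wall are elastances in series: 1/Crs = 1/CL + 1/Ccw.
1/Crs = 1/43 + 1/97 = 0.03357.
Crs = 29.789 mL/cmH2O.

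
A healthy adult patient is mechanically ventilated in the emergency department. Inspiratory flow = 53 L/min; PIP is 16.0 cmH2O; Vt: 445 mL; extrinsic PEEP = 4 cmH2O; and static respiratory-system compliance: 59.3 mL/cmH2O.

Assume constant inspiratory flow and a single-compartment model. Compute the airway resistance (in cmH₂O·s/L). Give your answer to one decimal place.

5.1

Flow: 53 L/min ÷ 60 = 0.8833 L/s.
Equation of motion (constant flow): PIP = Vt/C + R·V̇ + PEEP.
R·V̇ = PIP − Vt/C − PEEP = 16.0 − 445/59.3 − 4 = 16.0 − 7.504 − 4 = 4.496 cmH2O.
R = 4.496 / 0.8833 = 5.09 cmH2O·s/L.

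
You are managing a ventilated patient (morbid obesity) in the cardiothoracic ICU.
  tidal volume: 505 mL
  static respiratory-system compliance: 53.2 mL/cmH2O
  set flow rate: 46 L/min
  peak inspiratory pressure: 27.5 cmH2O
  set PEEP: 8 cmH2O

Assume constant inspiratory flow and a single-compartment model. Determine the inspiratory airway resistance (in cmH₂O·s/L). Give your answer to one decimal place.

13.1

Flow: 46 L/min ÷ 60 = 0.7667 L/s.
Equation of motion (constant flow): PIP = Vt/C + R·V̇ + PEEP.
R·V̇ = PIP − Vt/C − PEEP = 27.5 − 505/53.2 − 8 = 27.5 − 9.492 − 8 = 10.008 cmH2O.
R = 10.008 / 0.7667 = 13.053 cmH2O·s/L.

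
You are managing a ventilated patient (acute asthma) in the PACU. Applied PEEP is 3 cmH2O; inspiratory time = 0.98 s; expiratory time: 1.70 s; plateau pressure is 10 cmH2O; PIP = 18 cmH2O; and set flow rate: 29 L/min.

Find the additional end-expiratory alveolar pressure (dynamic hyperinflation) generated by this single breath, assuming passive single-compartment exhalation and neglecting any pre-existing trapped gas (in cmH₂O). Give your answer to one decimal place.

1.5

Flow: 29 L/min ÷ 60 = 0.4833 L/s.
Vt = flow × Ti = 0.4833 L/s × 0.98 s × 1000 mL/L = 473.63 mL.
R = (PIP − Pplat)/V̇ = (18 − 10) / 0.4833 = 8.0/0.4833 = 16.553 cmH2O·s/L.
C = Vt/(Pplat − PEEP) = 473.63 / (10 − 3) = 473.63/7.0 = 67.661 mL/cmH2O.
τ = R × C = 16.553 × 0.06766 L/cmH2O = 1.12 s.
Fraction remaining = e^(−Te/τ) = e^(−1.70/1.12) = 0.2192; trapped volume = 473.63 × 0.2192 = 103.82 mL.
Additional alveolar pressure from trapping ≈ V_trapped / C = 103.82 / 67.661 = 1.534 cmH2O.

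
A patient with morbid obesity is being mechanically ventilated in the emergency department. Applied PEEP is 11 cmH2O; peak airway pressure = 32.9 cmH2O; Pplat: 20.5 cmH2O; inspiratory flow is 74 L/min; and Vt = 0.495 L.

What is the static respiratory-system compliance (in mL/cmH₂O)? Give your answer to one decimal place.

Cstat = Vt / (Pplat − PEEP) = 495 / (20.5 − 11) = 495 / 9.5 = 52.105 mL/cmH2O.

52.1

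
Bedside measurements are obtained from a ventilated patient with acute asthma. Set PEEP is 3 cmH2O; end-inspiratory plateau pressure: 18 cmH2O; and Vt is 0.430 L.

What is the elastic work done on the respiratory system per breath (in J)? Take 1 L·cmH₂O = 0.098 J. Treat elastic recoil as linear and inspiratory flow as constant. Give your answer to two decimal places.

Elastic work ≈ ½ × (Pplat − PEEP) × Vt = 0.5 × (18 − 3) × 0.430 L = 0.5 × 15.0 × 0.430 = 3.225 L·cmH2O.
× 0.098 J/(L·cmH2O) → 0.3161 J.

0.32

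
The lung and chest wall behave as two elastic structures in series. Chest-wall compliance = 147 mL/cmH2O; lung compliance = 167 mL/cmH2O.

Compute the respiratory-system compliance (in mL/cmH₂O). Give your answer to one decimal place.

Lung and chest wall are elastances in series: 1/Crs = 1/CL + 1/Ccw.
1/Crs = 1/167 + 1/147 = 0.01279.
Crs = 78.186 mL/cmH2O.

78.2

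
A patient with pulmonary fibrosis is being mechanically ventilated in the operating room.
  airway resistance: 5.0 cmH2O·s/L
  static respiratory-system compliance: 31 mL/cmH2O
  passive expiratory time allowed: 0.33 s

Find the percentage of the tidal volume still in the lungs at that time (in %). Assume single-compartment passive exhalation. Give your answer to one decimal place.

11.9

τ = R × C = 5.0 × 31 mL/cmH2O = 5.0 × 0.031 L/cmH2O = 0.155 s.
Passive exhalation: V(t)/V₀ = e^(−t/τ) = e^(−0.33/0.155) = 0.119.
Fraction remaining = 0.119 → 11.9%.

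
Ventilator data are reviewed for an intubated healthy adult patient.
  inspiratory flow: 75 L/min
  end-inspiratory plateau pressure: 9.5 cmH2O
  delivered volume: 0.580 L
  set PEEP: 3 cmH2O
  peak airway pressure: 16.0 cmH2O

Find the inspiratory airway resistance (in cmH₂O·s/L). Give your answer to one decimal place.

5.2

Flow: 75 L/min ÷ 60 = 1.25 L/s.
Raw = (PIP − Pplat) / flow = (16.0 − 9.5) / 1.25 = 6.5 / 1.25 = 5.2 cmH2O·s/L.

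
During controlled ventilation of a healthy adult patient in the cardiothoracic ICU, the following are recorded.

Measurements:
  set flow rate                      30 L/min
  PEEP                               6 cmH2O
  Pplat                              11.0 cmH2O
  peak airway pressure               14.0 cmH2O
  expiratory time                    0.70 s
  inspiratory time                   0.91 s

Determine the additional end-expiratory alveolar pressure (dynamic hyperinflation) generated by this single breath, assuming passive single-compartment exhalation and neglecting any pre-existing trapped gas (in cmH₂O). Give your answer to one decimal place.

1.4

Flow: 30 L/min ÷ 60 = 0.5 L/s.
Vt = flow × Ti = 0.5 L/s × 0.91 s × 1000 mL/L = 455.0 mL.
R = (PIP − Pplat)/V̇ = (14.0 − 11.0) / 0.5 = 3.0/0.5 = 6.0 cmH2O·s/L.
C = Vt/(Pplat − PEEP) = 455.0 / (11.0 − 6) = 455.0/5.0 = 91.0 mL/cmH2O.
τ = R × C = 6.0 × 0.091 L/cmH2O = 0.546 s.
Fraction remaining = e^(−Te/τ) = e^(−0.70/0.546) = 0.2775; trapped volume = 455.0 × 0.2775 = 126.26 mL.
Additional alveolar pressure from trapping ≈ V_trapped / C = 126.26 / 91.0 = 1.387 cmH2O.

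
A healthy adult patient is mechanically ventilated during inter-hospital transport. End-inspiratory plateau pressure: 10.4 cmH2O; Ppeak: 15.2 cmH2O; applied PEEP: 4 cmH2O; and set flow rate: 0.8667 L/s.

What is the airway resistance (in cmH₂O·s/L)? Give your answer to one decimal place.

5.5

Raw = (PIP − Pplat) / flow = (15.2 − 10.4) / 0.8667 = 4.8 / 0.8667 = 5.538 cmH2O·s/L.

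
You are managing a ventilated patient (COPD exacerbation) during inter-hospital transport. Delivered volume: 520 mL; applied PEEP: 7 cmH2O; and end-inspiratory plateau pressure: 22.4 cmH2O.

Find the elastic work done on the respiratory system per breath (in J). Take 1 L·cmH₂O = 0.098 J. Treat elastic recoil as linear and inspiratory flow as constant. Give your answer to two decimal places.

Elastic work ≈ ½ × (Pplat − PEEP) × Vt = 0.5 × (22.4 − 7) × 0.520 L = 0.5 × 15.4 × 0.520 = 4.004 L·cmH2O.
× 0.098 J/(L·cmH2O) → 0.3924 J.

0.39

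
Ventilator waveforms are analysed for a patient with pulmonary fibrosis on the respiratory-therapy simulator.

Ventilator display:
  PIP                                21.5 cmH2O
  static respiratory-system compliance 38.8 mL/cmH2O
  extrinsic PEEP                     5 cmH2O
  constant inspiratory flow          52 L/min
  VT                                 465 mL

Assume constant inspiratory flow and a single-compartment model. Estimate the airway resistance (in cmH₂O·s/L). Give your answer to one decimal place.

Flow: 52 L/min ÷ 60 = 0.8667 L/s.
Equation of motion (constant flow): PIP = Vt/C + R·V̇ + PEEP.
R·V̇ = PIP − Vt/C − PEEP = 21.5 − 465/38.8 − 5 = 21.5 − 11.985 − 5 = 4.515 cmH2O.
R = 4.515 / 0.8667 = 5.209 cmH2O·s/L.

5.2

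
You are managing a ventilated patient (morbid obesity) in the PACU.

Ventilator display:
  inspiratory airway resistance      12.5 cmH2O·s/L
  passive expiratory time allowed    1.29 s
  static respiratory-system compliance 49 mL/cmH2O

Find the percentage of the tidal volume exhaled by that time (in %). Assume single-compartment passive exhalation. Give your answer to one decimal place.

τ = R × C = 12.5 × 49 mL/cmH2O = 12.5 × 0.049 L/cmH2O = 0.6125 s.
Passive exhalation: V(t)/V₀ = e^(−t/τ) = e^(−1.29/0.6125) = 0.1217.
Fraction exhaled = 1 − 0.1217 = 0.8783 → 87.83%.

87.8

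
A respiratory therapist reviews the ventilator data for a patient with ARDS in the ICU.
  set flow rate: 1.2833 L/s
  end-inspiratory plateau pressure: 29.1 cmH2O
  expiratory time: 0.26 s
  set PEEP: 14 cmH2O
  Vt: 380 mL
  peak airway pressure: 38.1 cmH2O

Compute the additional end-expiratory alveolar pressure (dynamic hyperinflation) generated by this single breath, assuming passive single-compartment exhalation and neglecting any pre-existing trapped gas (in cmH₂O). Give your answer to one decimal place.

R = (PIP − Pplat)/V̇ = (38.1 − 29.1) / 1.2833 = 9.0/1.2833 = 7.013 cmH2O·s/L.
C = Vt/(Pplat − PEEP) = 380.0 / (29.1 − 14) = 380.0/15.1 = 25.166 mL/cmH2O.
τ = R × C = 7.013 × 0.02517 L/cmH2O = 0.1765 s.
Fraction remaining = e^(−Te/τ) = e^(−0.26/0.1765) = 0.2292; trapped volume = 380.0 × 0.2292 = 87.096 mL.
Additional alveolar pressure from trapping ≈ V_trapped / C = 87.096 / 25.166 = 3.461 cmH2O.

3.5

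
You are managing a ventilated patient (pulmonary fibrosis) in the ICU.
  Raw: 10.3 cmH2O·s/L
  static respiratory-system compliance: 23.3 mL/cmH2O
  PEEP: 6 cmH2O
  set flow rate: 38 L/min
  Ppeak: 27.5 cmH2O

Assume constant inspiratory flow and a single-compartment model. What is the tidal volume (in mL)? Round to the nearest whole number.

Flow: 38 L/min ÷ 60 = 0.6333 L/s.
Equation of motion (constant flow): PIP = Vt/C + R·V̇ + PEEP.
Vt/C = PIP − R·V̇ − PEEP = 27.5 − 6.523 − 6 = 14.977 cmH2O.
Vt = C × 14.977 = 23.3 × 14.977 = 348.96 mL.

349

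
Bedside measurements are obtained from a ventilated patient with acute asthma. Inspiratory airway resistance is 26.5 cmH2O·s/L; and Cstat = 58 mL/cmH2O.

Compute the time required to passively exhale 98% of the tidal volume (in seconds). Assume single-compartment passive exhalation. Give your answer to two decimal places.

6.01

τ = R × C = 26.5 × 58 mL/cmH2O = 26.5 × 0.058 L/cmH2O = 1.537 s.
Exhaled fraction f = 1 − e^(−t/τ) → t = −τ·ln(1 − f) = −1.537·ln(0.02) = 6.013 s.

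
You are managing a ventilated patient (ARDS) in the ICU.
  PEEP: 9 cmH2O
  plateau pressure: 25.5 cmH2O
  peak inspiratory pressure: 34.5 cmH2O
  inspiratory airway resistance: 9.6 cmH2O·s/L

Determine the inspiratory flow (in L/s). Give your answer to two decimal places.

0.94

flow = (PIP − Pplat) / Raw = 9.0 / 9.6 = 0.9375 L/s.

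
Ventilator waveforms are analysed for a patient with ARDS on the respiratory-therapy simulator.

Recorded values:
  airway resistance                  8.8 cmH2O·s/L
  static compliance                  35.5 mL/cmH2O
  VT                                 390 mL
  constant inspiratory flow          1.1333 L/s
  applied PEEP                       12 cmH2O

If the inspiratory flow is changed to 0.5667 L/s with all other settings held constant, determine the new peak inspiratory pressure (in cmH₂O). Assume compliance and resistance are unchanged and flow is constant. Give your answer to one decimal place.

28.0

PIP = Vt/C + R·V̇ + PEEP (constant-flow equation of motion).
Only the resistive term changes: ΔPIP = R × ΔV̇ = 8.8 × (0.5667 − 1.1333) = 8.8 × -0.5666 = -4.986 cmH2O.
Original PIP = 390/35.5 + 8.8×1.1333 + 12 = 32.959 cmH2O; new PIP = 32.959 + (-4.986) = 27.973 cmH2O.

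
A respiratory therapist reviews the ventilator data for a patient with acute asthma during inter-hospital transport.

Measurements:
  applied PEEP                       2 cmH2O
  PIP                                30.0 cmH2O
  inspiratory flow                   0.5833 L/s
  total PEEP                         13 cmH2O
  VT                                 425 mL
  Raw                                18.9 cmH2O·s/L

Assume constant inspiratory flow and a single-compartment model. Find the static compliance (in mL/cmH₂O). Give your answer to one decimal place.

Total PEEP = 13 cmH2O (set 2 + intrinsic 11); this is the baseline alveolar pressure.
Equation of motion (constant flow): PIP = Vt/C + R·V̇ + PEEP.
Vt/C = PIP − R·V̇ − PEEP = 30.0 − 18.9×0.5833 − 13 = 30.0 − 11.024 − 13 = 5.976 cmH2O.
C = Vt / 5.976 = 425 / 5.976 = 71.118 mL/cmH2O.

71.1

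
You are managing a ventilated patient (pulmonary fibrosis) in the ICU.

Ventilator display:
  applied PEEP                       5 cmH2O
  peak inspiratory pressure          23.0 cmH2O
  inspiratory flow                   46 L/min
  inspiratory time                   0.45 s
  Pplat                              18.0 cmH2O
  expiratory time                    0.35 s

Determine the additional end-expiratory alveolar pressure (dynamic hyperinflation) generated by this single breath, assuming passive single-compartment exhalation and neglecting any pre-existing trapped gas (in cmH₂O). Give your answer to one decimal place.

1.7

Flow: 46 L/min ÷ 60 = 0.7667 L/s.
Vt = flow × Ti = 0.7667 L/s × 0.45 s × 1000 mL/L = 345.02 mL.
R = (PIP − Pplat)/V̇ = (23.0 − 18.0) / 0.7667 = 5.0/0.7667 = 6.521 cmH2O·s/L.
C = Vt/(Pplat − PEEP) = 345.02 / (18.0 − 5) = 345.02/13.0 = 26.54 mL/cmH2O.
τ = R × C = 6.521 × 0.02654 L/cmH2O = 0.1731 s.
Fraction remaining = e^(−Te/τ) = e^(−0.35/0.1731) = 0.1324; trapped volume = 345.02 × 0.1324 = 45.681 mL.
Additional alveolar pressure from trapping ≈ V_trapped / C = 45.681 / 26.54 = 1.721 cmH2O.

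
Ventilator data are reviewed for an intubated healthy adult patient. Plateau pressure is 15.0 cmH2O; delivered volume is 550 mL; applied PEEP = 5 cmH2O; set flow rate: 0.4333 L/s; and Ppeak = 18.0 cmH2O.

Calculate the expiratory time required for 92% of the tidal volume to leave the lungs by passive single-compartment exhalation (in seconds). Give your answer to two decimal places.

R = (PIP − Pplat)/V̇ = (18.0 − 15.0) / 0.4333 = 3.0/0.4333 = 6.924 cmH2O·s/L.
C = Vt/(Pplat − PEEP) = 550.0 / (15.0 − 5) = 550.0/10.0 = 55.0 mL/cmH2O.
τ = R × C = 6.924 × 0.055 L/cmH2O = 0.3808 s.
t = −τ·ln(1 − 0.92) = −0.3808·ln(0.08) = 0.9618 s.

0.96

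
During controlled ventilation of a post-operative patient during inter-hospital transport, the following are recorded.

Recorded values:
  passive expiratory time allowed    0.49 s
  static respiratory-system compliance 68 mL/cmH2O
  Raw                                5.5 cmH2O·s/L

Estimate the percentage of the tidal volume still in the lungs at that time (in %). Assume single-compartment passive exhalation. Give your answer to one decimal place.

27.0

τ = R × C = 5.5 × 68 mL/cmH2O = 5.5 × 0.068 L/cmH2O = 0.374 s.
Passive exhalation: V(t)/V₀ = e^(−t/τ) = e^(−0.49/0.374) = 0.2698.
Fraction remaining = 0.2698 → 26.98%.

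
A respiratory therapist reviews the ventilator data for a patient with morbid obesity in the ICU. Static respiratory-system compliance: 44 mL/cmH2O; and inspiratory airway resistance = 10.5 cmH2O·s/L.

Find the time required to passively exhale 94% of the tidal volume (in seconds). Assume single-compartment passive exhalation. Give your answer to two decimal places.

1.30

τ = R × C = 10.5 × 44 mL/cmH2O = 10.5 × 0.044 L/cmH2O = 0.462 s.
Exhaled fraction f = 1 − e^(−t/τ) → t = −τ·ln(1 − f) = −0.462·ln(0.06) = 1.3 s.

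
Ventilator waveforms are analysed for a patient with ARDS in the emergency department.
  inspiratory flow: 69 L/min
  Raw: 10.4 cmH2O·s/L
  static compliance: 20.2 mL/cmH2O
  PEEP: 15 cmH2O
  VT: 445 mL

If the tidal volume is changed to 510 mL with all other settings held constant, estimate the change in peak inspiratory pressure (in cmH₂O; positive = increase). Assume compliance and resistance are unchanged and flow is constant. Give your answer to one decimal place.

3.2

PIP = Vt/C + R·V̇ + PEEP (constant-flow equation of motion).
Only the elastic term changes: ΔPIP = ΔVt / C = (510 − 445) / 20.2 = 3.218 cmH2O.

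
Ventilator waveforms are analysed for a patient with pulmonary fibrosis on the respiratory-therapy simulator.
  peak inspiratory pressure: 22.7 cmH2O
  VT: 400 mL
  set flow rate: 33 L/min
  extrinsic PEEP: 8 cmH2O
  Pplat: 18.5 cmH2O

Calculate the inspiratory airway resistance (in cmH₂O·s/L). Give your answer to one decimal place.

Flow: 33 L/min ÷ 60 = 0.55 L/s.
Raw = (PIP − Pplat) / flow = (22.7 − 18.5) / 0.55 = 4.2 / 0.55 = 7.636 cmH2O·s/L.

7.6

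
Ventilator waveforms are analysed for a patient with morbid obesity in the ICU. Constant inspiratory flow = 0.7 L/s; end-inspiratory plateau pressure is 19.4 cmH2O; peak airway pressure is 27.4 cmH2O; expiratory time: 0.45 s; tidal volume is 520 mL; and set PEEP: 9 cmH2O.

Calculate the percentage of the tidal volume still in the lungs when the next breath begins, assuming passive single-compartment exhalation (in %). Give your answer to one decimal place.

R = (PIP − Pplat)/V̇ = (27.4 − 19.4) / 0.7 = 8.0/0.7 = 11.429 cmH2O·s/L.
C = Vt/(Pplat − PEEP) = 520.0 / (19.4 − 9) = 520.0/10.4 = 50.0 mL/cmH2O.
τ = R × C = 11.429 × 0.05 L/cmH2O = 0.5715 s.
Fraction remaining at end-expiration = e^(−Te/τ) = e^(−0.45/0.5715) = 0.455 → 45.5%.

45.5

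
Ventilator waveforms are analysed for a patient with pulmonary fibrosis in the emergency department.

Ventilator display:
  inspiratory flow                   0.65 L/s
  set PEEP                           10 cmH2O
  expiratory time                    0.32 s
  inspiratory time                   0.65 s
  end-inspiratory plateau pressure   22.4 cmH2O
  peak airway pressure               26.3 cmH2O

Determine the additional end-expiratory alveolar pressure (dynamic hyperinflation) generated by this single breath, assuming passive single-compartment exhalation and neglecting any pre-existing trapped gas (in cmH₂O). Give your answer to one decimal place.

2.6

Vt = flow × Ti = 0.65 L/s × 0.65 s × 1000 mL/L = 422.5 mL.
R = (PIP − Pplat)/V̇ = (26.3 − 22.4) / 0.65 = 3.9/0.65 = 6.0 cmH2O·s/L.
C = Vt/(Pplat − PEEP) = 422.5 / (22.4 − 10) = 422.5/12.4 = 34.073 mL/cmH2O.
τ = R × C = 6.0 × 0.03407 L/cmH2O = 0.2044 s.
Fraction remaining = e^(−Te/τ) = e^(−0.32/0.2044) = 0.209; trapped volume = 422.5 × 0.209 = 88.303 mL.
Additional alveolar pressure from trapping ≈ V_trapped / C = 88.303 / 34.073 = 2.592 cmH2O.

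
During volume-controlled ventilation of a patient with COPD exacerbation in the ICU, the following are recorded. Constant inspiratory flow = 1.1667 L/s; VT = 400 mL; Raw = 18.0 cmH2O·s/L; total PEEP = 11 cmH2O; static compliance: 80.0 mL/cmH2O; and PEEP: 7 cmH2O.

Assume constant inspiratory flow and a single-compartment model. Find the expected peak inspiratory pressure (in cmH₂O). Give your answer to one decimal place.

Total PEEP = 11 cmH2O (set 7 + intrinsic 4); this is the baseline alveolar pressure.
Equation of motion (constant flow): PIP = Vt/C + R·V̇ + PEEP.
PIP = 400/80.0 + 18.0×1.1667 + 11 = 5.0 + 21.001 + 11 = 37.001 cmH2O.

37.0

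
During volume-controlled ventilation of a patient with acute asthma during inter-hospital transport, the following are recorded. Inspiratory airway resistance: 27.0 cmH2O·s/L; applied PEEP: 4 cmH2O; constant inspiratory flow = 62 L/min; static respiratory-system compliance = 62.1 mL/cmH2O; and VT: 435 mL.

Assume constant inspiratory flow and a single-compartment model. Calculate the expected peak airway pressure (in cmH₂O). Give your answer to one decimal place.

38.9

Flow: 62 L/min ÷ 60 = 1.0333 L/s.
Equation of motion (constant flow): PIP = Vt/C + R·V̇ + PEEP.
PIP = 435/62.1 + 27.0×1.0333 + 4 = 7.005 + 27.899 + 4 = 38.904 cmH2O.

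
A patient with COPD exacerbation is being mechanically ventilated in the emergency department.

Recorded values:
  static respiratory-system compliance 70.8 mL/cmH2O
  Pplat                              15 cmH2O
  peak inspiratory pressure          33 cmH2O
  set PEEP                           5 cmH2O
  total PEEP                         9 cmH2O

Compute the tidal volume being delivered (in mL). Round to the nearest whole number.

End-expiratory occlusion gives total PEEP = 9 cmH2O (intrinsic PEEP = 9 − 5 = 4). Use total PEEP for the elastic gradient.
Vt = Cstat × (Pplat − PEEPtotal) = 70.8 × (15 − 9) = 70.8 × 6.0 = 424.8 mL.

425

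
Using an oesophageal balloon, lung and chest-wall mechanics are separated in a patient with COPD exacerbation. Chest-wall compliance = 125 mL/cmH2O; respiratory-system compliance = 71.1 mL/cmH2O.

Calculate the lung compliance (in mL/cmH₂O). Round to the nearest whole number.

165

1/CL = 1/Crs − 1/Ccw.
1/CL = 1/71.1 − 1/125 = 0.006065.
CL = 164.88 mL/cmH2O.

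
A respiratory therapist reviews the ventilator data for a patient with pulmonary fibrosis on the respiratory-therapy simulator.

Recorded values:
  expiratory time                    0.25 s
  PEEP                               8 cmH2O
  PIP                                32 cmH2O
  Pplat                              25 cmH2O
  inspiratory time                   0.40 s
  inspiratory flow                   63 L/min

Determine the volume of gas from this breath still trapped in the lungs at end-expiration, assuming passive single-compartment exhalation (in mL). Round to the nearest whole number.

92

Flow: 63 L/min ÷ 60 = 1.05 L/s.
Vt = flow × Ti = 1.05 L/s × 0.40 s × 1000 mL/L = 420.0 mL.
R = (PIP − Pplat)/V̇ = (32 − 25) / 1.05 = 7.0/1.05 = 6.667 cmH2O·s/L.
C = Vt/(Pplat − PEEP) = 420.0 / (25 − 8) = 420.0/17.0 = 24.706 mL/cmH2O.
τ = R × C = 6.667 × 0.02471 L/cmH2O = 0.1647 s.
Fraction remaining = e^(−Te/τ) = e^(−0.25/0.1647) = 0.2192.
Trapped volume = 420.0 × 0.2192 = 92.064 mL.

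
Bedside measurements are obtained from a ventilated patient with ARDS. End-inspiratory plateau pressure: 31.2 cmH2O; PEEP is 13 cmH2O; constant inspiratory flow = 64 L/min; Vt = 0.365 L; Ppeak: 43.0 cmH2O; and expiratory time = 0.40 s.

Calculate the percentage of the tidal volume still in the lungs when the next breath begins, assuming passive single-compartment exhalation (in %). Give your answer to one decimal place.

16.5

Flow: 64 L/min ÷ 60 = 1.0667 L/s.
R = (PIP − Pplat)/V̇ = (43.0 − 31.2) / 1.0667 = 11.8/1.0667 = 11.062 cmH2O·s/L.
C = Vt/(Pplat − PEEP) = 365.0 / (31.2 − 13) = 365.0/18.2 = 20.055 mL/cmH2O.
τ = R × C = 11.062 × 0.02006 L/cmH2O = 0.2219 s.
Fraction remaining at end-expiration = e^(−Te/τ) = e^(−0.40/0.2219) = 0.1649 → 16.49%.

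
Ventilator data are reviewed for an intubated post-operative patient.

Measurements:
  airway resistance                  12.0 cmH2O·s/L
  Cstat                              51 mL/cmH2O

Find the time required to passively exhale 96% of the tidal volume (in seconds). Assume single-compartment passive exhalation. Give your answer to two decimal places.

1.97

τ = R × C = 12.0 × 51 mL/cmH2O = 12.0 × 0.051 L/cmH2O = 0.612 s.
Exhaled fraction f = 1 − e^(−t/τ) → t = −τ·ln(1 − f) = −0.612·ln(0.04) = 1.97 s.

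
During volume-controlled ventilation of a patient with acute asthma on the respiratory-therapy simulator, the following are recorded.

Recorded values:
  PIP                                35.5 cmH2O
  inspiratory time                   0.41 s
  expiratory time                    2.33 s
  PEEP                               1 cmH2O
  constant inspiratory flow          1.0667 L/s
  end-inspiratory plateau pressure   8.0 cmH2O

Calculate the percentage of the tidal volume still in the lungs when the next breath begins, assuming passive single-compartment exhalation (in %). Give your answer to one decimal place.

Vt = flow × Ti = 1.0667 L/s × 0.41 s × 1000 mL/L = 437.35 mL.
R = (PIP − Pplat)/V̇ = (35.5 − 8.0) / 1.0667 = 27.5/1.0667 = 25.78 cmH2O·s/L.
C = Vt/(Pplat − PEEP) = 437.35 / (8.0 − 1) = 437.35/7.0 = 62.479 mL/cmH2O.
τ = R × C = 25.78 × 0.06248 L/cmH2O = 1.611 s.
Fraction remaining at end-expiration = e^(−Te/τ) = e^(−2.33/1.611) = 0.2354 → 23.54%.

23.5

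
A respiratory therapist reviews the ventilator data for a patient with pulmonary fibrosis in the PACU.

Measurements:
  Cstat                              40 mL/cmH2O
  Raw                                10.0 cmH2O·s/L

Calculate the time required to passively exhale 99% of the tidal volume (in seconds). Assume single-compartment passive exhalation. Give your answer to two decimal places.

1.84

τ = R × C = 10.0 × 40 mL/cmH2O = 10.0 × 0.040 L/cmH2O = 0.4 s.
Exhaled fraction f = 1 − e^(−t/τ) → t = −τ·ln(1 − f) = −0.4·ln(0.01) = 1.842 s.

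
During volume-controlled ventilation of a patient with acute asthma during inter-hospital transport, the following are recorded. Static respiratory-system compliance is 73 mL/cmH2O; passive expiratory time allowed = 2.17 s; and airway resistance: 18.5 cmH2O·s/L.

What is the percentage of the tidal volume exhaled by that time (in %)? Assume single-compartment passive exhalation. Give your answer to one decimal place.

79.9

τ = R × C = 18.5 × 73 mL/cmH2O = 18.5 × 0.073 L/cmH2O = 1.351 s.
Passive exhalation: V(t)/V₀ = e^(−t/τ) = e^(−2.17/1.351) = 0.2006.
Fraction exhaled = 1 − 0.2006 = 0.7994 → 79.94%.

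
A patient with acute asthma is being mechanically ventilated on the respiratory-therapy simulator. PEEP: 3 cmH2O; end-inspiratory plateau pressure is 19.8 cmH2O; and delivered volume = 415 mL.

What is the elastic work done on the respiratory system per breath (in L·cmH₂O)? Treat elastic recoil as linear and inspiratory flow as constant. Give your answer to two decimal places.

3.49

Elastic work ≈ ½ × (Pplat − PEEP) × Vt = 0.5 × (19.8 − 3) × 0.415 L = 0.5 × 16.8 × 0.415 = 3.486 L·cmH2O.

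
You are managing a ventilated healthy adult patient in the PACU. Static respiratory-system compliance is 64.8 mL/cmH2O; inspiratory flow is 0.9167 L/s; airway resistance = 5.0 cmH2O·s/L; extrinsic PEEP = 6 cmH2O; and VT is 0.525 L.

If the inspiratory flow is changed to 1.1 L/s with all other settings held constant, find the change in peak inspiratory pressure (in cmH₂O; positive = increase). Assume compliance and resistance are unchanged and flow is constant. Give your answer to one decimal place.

0.9

PIP = Vt/C + R·V̇ + PEEP (constant-flow equation of motion).
Only the resistive term changes: ΔPIP = R × ΔV̇ = 5.0 × (1.1 − 0.9167) = 5.0 × 0.1833 = 0.9165 cmH2O.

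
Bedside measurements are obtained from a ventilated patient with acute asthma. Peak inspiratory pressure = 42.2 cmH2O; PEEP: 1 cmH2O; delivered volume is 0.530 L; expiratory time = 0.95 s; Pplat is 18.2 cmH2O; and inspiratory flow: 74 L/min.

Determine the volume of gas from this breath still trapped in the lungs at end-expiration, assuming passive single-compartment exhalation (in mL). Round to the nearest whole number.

Flow: 74 L/min ÷ 60 = 1.2333 L/s.
R = (PIP − Pplat)/V̇ = (42.2 − 18.2) / 1.2333 = 24.0/1.2333 = 19.46 cmH2O·s/L.
C = Vt/(Pplat − PEEP) = 530.0 / (18.2 − 1) = 530.0/17.2 = 30.814 mL/cmH2O.
τ = R × C = 19.46 × 0.03081 L/cmH2O = 0.5996 s.
Fraction remaining = e^(−Te/τ) = e^(−0.95/0.5996) = 0.2051.
Trapped volume = 530.0 × 0.2051 = 108.7 mL.

109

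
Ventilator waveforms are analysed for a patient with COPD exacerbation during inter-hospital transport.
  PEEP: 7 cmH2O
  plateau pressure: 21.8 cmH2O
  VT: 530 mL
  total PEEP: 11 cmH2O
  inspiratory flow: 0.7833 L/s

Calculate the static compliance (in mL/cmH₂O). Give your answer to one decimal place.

End-expiratory occlusion gives total PEEP = 11 cmH2O (intrinsic PEEP = 11 − 7 = 4). Use total PEEP for the elastic gradient.
Cstat = Vt / (Pplat − PEEPtotal) = 530 / (21.8 − 11) = 530 / 10.8 = 49.074 mL/cmH2O.

49.1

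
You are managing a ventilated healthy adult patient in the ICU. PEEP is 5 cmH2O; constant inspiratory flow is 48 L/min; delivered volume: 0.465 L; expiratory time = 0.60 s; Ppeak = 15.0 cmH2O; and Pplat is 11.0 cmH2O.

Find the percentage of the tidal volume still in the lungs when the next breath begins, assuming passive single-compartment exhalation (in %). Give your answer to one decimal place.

21.3

Flow: 48 L/min ÷ 60 = 0.8 L/s.
R = (PIP − Pplat)/V̇ = (15.0 − 11.0) / 0.8 = 4.0/0.8 = 5.0 cmH2O·s/L.
C = Vt/(Pplat − PEEP) = 465.0 / (11.0 − 5) = 465.0/6.0 = 77.5 mL/cmH2O.
τ = R × C = 5.0 × 0.0775 L/cmH2O = 0.3875 s.
Fraction remaining at end-expiration = e^(−Te/τ) = e^(−0.60/0.3875) = 0.2126 → 21.26%.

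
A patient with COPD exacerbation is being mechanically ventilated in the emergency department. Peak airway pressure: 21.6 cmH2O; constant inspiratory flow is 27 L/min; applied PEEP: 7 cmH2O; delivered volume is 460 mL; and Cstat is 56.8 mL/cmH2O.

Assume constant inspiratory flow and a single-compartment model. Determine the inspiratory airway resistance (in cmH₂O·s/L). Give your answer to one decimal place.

Flow: 27 L/min ÷ 60 = 0.45 L/s.
Equation of motion (constant flow): PIP = Vt/C + R·V̇ + PEEP.
R·V̇ = PIP − Vt/C − PEEP = 21.6 − 460/56.8 − 7 = 21.6 − 8.099 − 7 = 6.501 cmH2O.
R = 6.501 / 0.45 = 14.447 cmH2O·s/L.

14.4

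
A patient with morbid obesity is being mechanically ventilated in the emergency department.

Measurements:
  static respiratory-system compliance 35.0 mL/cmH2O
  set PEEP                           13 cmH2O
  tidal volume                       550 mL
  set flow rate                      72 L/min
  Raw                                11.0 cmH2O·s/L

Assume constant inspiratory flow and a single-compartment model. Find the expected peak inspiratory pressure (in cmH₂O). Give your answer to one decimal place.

41.9

Flow: 72 L/min ÷ 60 = 1.2 L/s.
Equation of motion (constant flow): PIP = Vt/C + R·V̇ + PEEP.
PIP = 550/35.0 + 11.0×1.2 + 13 = 15.714 + 13.2 + 13 = 41.914 cmH2O.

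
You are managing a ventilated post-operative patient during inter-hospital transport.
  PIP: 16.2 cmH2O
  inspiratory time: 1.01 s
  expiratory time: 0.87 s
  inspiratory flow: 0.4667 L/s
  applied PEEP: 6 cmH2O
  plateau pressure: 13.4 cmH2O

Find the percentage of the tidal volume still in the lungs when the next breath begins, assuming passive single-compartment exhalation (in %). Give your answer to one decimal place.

Vt = flow × Ti = 0.4667 L/s × 1.01 s × 1000 mL/L = 471.37 mL.
R = (PIP − Pplat)/V̇ = (16.2 − 13.4) / 0.4667 = 2.8/0.4667 = 6.0 cmH2O·s/L.
C = Vt/(Pplat − PEEP) = 471.37 / (13.4 − 6) = 471.37/7.4 = 63.699 mL/cmH2O.
τ = R × C = 6.0 × 0.0637 L/cmH2O = 0.3822 s.
Fraction remaining at end-expiration = e^(−Te/τ) = e^(−0.87/0.3822) = 0.1027 → 10.27%.

10.3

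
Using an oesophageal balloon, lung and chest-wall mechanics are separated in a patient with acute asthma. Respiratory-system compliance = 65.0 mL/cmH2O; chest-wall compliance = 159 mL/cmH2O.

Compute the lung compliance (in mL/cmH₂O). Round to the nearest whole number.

110

1/CL = 1/Crs − 1/Ccw.
1/CL = 1/65.0 − 1/159 = 0.009095.
CL = 109.95 mL/cmH2O.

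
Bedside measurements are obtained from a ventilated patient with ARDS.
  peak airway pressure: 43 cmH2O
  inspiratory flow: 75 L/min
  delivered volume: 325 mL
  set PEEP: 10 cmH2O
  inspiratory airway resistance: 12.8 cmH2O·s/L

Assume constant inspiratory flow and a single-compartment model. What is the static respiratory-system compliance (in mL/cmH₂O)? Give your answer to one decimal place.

Flow: 75 L/min ÷ 60 = 1.25 L/s.
Equation of motion (constant flow): PIP = Vt/C + R·V̇ + PEEP.
Vt/C = PIP − R·V̇ − PEEP = 43 − 12.8×1.25 − 10 = 43 − 16.0 − 10 = 17.0 cmH2O.
C = Vt / 17.0 = 325 / 17.0 = 19.118 mL/cmH2O.

19.1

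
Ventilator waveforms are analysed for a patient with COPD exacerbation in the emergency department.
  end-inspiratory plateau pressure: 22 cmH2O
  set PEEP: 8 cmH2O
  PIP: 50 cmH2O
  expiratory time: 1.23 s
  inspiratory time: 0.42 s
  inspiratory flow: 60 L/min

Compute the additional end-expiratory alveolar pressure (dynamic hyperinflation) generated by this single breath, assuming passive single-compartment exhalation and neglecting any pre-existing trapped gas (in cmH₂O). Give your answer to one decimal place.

Flow: 60 L/min ÷ 60 = 1 L/s.
Vt = flow × Ti = 1 L/s × 0.42 s × 1000 mL/L = 420.0 mL.
R = (PIP − Pplat)/V̇ = (50 − 22) / 1 = 28.0/1 = 28.0 cmH2O·s/L.
C = Vt/(Pplat − PEEP) = 420.0 / (22 − 8) = 420.0/14.0 = 30.0 mL/cmH2O.
τ = R × C = 28.0 × 0.03 L/cmH2O = 0.84 s.
Fraction remaining = e^(−Te/τ) = e^(−1.23/0.84) = 0.2312; trapped volume = 420.0 × 0.2312 = 97.104 mL.
Additional alveolar pressure from trapping ≈ V_trapped / C = 97.104 / 30.0 = 3.237 cmH2O.

3.2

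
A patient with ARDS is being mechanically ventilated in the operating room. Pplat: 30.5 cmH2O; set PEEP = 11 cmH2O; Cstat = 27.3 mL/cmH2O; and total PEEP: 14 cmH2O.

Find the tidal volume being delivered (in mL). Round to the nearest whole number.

End-expiratory occlusion gives total PEEP = 14 cmH2O (intrinsic PEEP = 14 − 11 = 3). Use total PEEP for the elastic gradient.
Vt = Cstat × (Pplat − PEEPtotal) = 27.3 × (30.5 − 14) = 27.3 × 16.5 = 450.45 mL.

450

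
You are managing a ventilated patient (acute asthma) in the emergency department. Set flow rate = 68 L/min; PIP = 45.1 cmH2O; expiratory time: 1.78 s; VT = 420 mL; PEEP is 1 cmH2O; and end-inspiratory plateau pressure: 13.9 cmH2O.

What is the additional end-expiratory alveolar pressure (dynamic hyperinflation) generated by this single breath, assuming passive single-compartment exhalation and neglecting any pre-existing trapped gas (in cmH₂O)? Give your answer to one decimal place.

1.8

Flow: 68 L/min ÷ 60 = 1.1333 L/s.
R = (PIP − Pplat)/V̇ = (45.1 − 13.9) / 1.1333 = 31.2/1.1333 = 27.53 cmH2O·s/L.
C = Vt/(Pplat − PEEP) = 420.0 / (13.9 − 1) = 420.0/12.9 = 32.558 mL/cmH2O.
τ = R × C = 27.53 × 0.03256 L/cmH2O = 0.8964 s.
Fraction remaining = e^(−Te/τ) = e^(−1.78/0.8964) = 0.1373; trapped volume = 420.0 × 0.1373 = 57.666 mL.
Additional alveolar pressure from trapping ≈ V_trapped / C = 57.666 / 32.558 = 1.771 cmH2O.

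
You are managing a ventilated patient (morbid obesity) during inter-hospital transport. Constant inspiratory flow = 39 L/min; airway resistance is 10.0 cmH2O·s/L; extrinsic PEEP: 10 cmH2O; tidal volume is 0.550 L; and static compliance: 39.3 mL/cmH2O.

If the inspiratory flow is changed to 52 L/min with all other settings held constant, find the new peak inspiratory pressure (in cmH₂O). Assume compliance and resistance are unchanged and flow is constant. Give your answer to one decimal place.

Flow: 39 L/min ÷ 60 = 0.65 L/s.
New flow: 52 L/min ÷ 60 = 0.8667 L/s.
PIP = Vt/C + R·V̇ + PEEP (constant-flow equation of motion).
Only the resistive term changes: ΔPIP = R × ΔV̇ = 10.0 × (0.8667 − 0.65) = 10.0 × 0.2167 = 2.167 cmH2O.
Original PIP = 550/39.3 + 10.0×0.65 + 10 = 30.495 cmH2O; new PIP = 30.495 + (2.167) = 32.662 cmH2O.

32.7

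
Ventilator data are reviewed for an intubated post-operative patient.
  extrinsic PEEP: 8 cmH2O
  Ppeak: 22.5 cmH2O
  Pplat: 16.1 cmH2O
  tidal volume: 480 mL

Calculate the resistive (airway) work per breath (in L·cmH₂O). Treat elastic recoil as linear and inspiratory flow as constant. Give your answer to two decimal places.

With constant inspiratory flow the resistive pressure is constant at PIP − Pplat = 22.5 − 16.1 = 6.4 cmH2O, so resistive work = 6.4 × 0.480 = 3.072 L·cmH2O.

3.07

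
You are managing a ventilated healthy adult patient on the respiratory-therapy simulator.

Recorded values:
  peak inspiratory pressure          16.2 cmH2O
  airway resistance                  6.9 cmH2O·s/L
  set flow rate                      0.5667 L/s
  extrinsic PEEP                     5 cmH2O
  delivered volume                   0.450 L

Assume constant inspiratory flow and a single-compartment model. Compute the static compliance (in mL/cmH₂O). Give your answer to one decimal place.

Equation of motion (constant flow): PIP = Vt/C + R·V̇ + PEEP.
Vt/C = PIP − R·V̇ − PEEP = 16.2 − 6.9×0.5667 − 5 = 16.2 − 3.91 − 5 = 7.29 cmH2O.
C = Vt / 7.29 = 450 / 7.29 = 61.728 mL/cmH2O.

61.7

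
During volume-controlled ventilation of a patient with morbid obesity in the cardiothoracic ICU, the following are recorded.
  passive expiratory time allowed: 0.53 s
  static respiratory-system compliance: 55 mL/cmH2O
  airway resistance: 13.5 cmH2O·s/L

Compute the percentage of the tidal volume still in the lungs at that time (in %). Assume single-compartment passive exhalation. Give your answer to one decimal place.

49.0

τ = R × C = 13.5 × 55 mL/cmH2O = 13.5 × 0.055 L/cmH2O = 0.7425 s.
Passive exhalation: V(t)/V₀ = e^(−t/τ) = e^(−0.53/0.7425) = 0.4898.
Fraction remaining = 0.4898 → 48.98%.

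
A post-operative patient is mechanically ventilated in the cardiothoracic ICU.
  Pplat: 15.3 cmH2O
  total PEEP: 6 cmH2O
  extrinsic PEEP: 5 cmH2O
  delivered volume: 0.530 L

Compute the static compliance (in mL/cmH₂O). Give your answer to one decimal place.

57.0

End-expiratory occlusion gives total PEEP = 6 cmH2O (intrinsic PEEP = 6 − 5 = 1). Use total PEEP for the elastic gradient.
Cstat = Vt / (Pplat − PEEPtotal) = 530 / (15.3 − 6) = 530 / 9.3 = 56.989 mL/cmH2O.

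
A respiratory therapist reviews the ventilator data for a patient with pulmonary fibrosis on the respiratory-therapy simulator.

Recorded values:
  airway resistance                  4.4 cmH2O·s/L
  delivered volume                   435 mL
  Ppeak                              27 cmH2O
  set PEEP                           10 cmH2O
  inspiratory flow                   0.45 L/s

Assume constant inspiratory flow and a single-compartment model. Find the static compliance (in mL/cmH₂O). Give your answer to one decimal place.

29.0

Equation of motion (constant flow): PIP = Vt/C + R·V̇ + PEEP.
Vt/C = PIP − R·V̇ − PEEP = 27 − 4.4×0.45 − 10 = 27 − 1.98 − 10 = 15.02 cmH2O.
C = Vt / 15.02 = 435 / 15.02 = 28.961 mL/cmH2O.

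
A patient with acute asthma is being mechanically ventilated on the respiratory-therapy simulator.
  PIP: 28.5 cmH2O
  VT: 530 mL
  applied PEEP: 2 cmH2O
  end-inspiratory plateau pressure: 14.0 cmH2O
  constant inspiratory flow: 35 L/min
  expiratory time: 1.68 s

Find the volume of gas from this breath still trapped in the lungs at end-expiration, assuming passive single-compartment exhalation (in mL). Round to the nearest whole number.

115

Flow: 35 L/min ÷ 60 = 0.5833 L/s.
R = (PIP − Pplat)/V̇ = (28.5 − 14.0) / 0.5833 = 14.5/0.5833 = 24.859 cmH2O·s/L.
C = Vt/(Pplat − PEEP) = 530.0 / (14.0 − 2) = 530.0/12.0 = 44.167 mL/cmH2O.
τ = R × C = 24.859 × 0.04417 L/cmH2O = 1.098 s.
Fraction remaining = e^(−Te/τ) = e^(−1.68/1.098) = 0.2165.
Trapped volume = 530.0 × 0.2165 = 114.75 mL.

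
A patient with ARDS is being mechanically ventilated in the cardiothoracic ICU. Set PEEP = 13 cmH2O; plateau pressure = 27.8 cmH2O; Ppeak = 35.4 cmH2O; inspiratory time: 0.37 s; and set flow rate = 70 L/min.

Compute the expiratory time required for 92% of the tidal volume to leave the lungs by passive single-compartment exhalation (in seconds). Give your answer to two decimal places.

Flow: 70 L/min ÷ 60 = 1.1667 L/s.
Vt = flow × Ti = 1.1667 L/s × 0.37 s × 1000 mL/L = 431.68 mL.
R = (PIP − Pplat)/V̇ = (35.4 − 27.8) / 1.1667 = 7.6/1.1667 = 6.514 cmH2O·s/L.
C = Vt/(Pplat − PEEP) = 431.68 / (27.8 − 13) = 431.68/14.8 = 29.168 mL/cmH2O.
τ = R × C = 6.514 × 0.02917 L/cmH2O = 0.19 s.
t = −τ·ln(1 − 0.92) = −0.19·ln(0.08) = 0.4799 s.

0.48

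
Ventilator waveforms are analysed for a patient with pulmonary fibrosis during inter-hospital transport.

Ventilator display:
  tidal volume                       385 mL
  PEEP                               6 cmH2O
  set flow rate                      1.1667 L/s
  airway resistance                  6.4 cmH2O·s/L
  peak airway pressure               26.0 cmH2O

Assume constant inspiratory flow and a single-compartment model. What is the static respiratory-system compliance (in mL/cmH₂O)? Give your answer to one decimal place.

30.7

Equation of motion (constant flow): PIP = Vt/C + R·V̇ + PEEP.
Vt/C = PIP − R·V̇ − PEEP = 26.0 − 6.4×1.1667 − 6 = 26.0 − 7.467 − 6 = 12.533 cmH2O.
C = Vt / 12.533 = 385 / 12.533 = 30.719 mL/cmH2O.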